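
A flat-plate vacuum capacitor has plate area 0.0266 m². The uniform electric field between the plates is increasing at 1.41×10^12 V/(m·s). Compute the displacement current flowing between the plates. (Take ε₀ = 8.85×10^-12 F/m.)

0.332 A

The displacement current is ε₀ times dΦ_E/dt = ε₀ A dE/dt = (8.85×10^-12)(0.0266)(1.41×10^12) = 0.332 A.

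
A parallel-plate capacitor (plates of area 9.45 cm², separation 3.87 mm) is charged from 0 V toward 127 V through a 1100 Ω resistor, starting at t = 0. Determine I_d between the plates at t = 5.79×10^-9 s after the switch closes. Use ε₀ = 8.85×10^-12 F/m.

C = ε₀A/d = (8.85×10^-12)(9.45×10^-4)/(3.87×10^-3) = 2.161×10^-12 F and τ = RC = 2.377×10^-9 s. I_d in the gap equals the RC charging current.
I_d(t) = (V₀/R) e^(−t/τ) = 0.1155 · e^(−2.436) = 0.0101 A.

0.0101 A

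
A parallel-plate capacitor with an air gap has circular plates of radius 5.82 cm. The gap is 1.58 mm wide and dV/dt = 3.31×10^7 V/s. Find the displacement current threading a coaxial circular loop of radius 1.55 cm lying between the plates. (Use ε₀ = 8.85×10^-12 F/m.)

1.40×10^-4 A

dE/dt = (dV/dt)/d = 2.095×10^10 V/(m·s); I_d = ε₀(πR²)(dE/dt) = (8.85×10^-12)(0.01064)(2.095×10^10) = 1.973×10^-3 A.
The field is uniform, so I_d,enc = I_d (r/R)² = (1.973×10^-3)(1.55/5.82)² = 1.40×10^-4 A.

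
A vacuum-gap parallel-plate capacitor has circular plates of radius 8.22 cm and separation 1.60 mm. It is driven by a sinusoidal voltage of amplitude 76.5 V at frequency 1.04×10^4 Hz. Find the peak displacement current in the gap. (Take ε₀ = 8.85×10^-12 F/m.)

5.87×10^-4 A

(dE/dt)_max = V₀ω/d = 3.125×10^9 V/(m·s); ω = 2πf = 6.535×10^4 rad/s.
I_d,max = ε₀ A (dE/dt)_max = (8.85×10^-12)(0.02123)(3.125×10^9) = 5.87×10^-4 A.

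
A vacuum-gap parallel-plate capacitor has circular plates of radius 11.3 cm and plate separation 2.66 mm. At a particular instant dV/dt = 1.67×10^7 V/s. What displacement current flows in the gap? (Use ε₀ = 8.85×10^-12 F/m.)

C = ε₀A/d = (8.85×10^-12)(0.04011)/(2.66×10^-3) = 1.334×10^-10 F.
I_d = C dV/dt = (1.334×10^-10)(1.67×10^7) = 2.23×10^-3 A.

2.23×10^-3 A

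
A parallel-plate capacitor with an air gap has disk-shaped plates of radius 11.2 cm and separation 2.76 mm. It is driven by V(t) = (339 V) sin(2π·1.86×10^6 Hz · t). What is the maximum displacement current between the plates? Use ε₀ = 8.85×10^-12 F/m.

0.501 A

C = ε₀A/d = (8.85×10^-12)(0.03941)/(2.76×10^-3) = 1.264×10^-10 F; ω = 2πf = 1.169×10^7 rad/s.
I_d = C dV/dt, so |I_d|_max = C V₀ ω = (1.264×10^-10)(339)(1.169×10^7) = 0.501 A.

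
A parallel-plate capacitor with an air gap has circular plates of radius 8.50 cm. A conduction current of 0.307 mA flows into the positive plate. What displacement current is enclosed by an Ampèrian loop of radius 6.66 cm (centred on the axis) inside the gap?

1.88×10^-4 A

Between the plates the displacement current equals the wire current: I_d = 0.307 mA = 3.07×10^-4 A.
The field is uniform, so I_d,enc = I_d (r/R)² = (3.07×10^-4)(6.66/8.50)² = 1.88×10^-4 A.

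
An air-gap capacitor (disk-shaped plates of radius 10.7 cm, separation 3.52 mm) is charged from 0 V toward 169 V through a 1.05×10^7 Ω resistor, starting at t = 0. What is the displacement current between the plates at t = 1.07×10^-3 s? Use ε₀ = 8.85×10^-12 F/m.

5.22×10^-6 A

C = ε₀A/d = (8.85×10^-12)(0.03597)/(3.52×10^-3) = 9.044×10^-11 F and τ = RC = 9.496×10^-4 s. I_d in the gap equals the RC charging current.
I_d(t) = (V₀/R) e^(−t/τ) = 1.610×10^-5 · e^(−1.127) = 5.22×10^-6 A.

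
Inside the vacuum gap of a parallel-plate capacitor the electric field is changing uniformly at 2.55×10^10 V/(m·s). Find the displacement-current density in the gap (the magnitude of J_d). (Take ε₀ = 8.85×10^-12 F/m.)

0.226 A/m²

The displacement-current density is ε₀ ∂E/∂t = (8.85×10^-12)(2.55×10^10) = 0.226 A/m².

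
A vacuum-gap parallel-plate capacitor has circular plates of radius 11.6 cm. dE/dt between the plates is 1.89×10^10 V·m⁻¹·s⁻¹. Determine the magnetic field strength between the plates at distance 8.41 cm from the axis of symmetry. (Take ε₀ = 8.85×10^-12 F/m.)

8.84×10^-9 T

Through the whole plate area (πR² = 0.04227 m²), I_d = ε₀ πR² dE/dt = 7.070×10^-3 A.
For r < R the Ampère–Maxwell law gives B(2πr) = μ₀ I_d (r²/R²), so B = μ₀ I_d r/(2πR²) = (4π×10^-7)(7.070×10^-3)(0.0841)/(2π·0.116²) = 8.84×10^-9 T.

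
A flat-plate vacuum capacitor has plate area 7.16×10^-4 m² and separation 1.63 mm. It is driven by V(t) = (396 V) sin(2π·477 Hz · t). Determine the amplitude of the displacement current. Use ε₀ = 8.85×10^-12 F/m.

C = ε₀A/d = (8.85×10^-12)(7.16×10^-4)/(1.63×10^-3) = 3.887×10^-12 F; ω = 2πf = 2997 rad/s.
I_d = C dV/dt, so |I_d|_max = C V₀ ω = (3.887×10^-12)(396)(2997) = 4.61×10^-6 A.

4.61×10^-6 A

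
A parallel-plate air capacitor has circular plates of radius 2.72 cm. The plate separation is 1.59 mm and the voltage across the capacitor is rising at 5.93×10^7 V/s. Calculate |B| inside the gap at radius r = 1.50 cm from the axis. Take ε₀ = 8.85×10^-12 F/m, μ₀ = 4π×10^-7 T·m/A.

3.11×10^-9 T

I_d = C dV/dt with C = ε₀πR²/d = 1.294×10^-11 F, so I_d = (1.294×10^-11)(5.93×10^7) = 7.673×10^-4 A.
An Ampèrian loop of radius r encloses a fraction (r/R)² of I_d. Then B·2πr = μ₀ I_d (r/R)², giving B = μ₀ I_d r/(2πR²) = 3.11×10^-9 T.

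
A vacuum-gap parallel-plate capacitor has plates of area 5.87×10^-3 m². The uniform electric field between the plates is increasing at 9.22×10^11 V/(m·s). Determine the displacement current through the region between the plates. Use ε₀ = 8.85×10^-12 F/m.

0.0479 A

The displacement current is ε₀ times dΦ_E/dt = ε₀ A dE/dt = (8.85×10^-12)(5.87×10^-3)(9.22×10^11) = 0.0479 A.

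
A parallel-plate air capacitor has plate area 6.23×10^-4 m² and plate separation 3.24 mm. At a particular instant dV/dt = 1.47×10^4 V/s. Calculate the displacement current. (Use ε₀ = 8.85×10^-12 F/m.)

2.50×10^-8 A

The displacement current equals the charging current C dV/dt. With C = ε₀A/d = (8.85×10^-12)(6.23×10^-4)/(3.24×10^-3) = 1.702×10^-12 F, I_d = (1.702×10^-12)(1.47×10^4) = 2.50×10^-8 A.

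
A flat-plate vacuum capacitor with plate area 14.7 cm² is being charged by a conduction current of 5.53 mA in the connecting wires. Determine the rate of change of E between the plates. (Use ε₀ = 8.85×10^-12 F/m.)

The displacement current between the plates equals the conduction current, I_d = 5.53 mA.
Then dE/dt = I_d/(ε₀A) = 4.25×10^11 V/(m·s).

4.25×10^11 V/(m·s)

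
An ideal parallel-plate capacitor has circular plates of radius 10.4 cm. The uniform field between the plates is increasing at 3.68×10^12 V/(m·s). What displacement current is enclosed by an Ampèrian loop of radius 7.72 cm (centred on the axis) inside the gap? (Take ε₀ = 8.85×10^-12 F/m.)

I_d = ε₀ dΦ_E/dt = ε₀ πR² (dE/dt) = (8.85×10^-12)(0.03398)(3.68×10^12) = 1.107 A through the full plate area.
Since J_d is uniform, the enclosed fraction is (r/R)² = 0.5510, giving I_d,enc = 0.610 A.

0.610 A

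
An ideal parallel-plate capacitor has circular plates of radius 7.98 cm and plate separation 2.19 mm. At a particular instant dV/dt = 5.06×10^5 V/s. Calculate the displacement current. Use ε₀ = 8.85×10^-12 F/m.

4.09×10^-5 A

The displacement current equals the charging current C dV/dt. With C = ε₀A/d = (8.85×10^-12)(0.02001)/(2.19×10^-3) = 8.086×10^-11 F, I_d = (8.086×10^-11)(5.06×10^5) = 4.09×10^-5 A.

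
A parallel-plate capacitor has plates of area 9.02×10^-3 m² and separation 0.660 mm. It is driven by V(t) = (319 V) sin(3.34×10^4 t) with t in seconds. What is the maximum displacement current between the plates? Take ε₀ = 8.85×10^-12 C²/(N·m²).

1.29×10^-3 A

C = ε₀A/d = (8.85×10^-12)(9.02×10^-3)/(6.60×10^-4) = 1.210×10^-10 F; ω = 3.34×10^4 rad/s.
I_d = C dV/dt, so |I_d|_max = C V₀ ω = (1.210×10^-10)(319)(3.34×10^4) = 1.29×10^-3 A.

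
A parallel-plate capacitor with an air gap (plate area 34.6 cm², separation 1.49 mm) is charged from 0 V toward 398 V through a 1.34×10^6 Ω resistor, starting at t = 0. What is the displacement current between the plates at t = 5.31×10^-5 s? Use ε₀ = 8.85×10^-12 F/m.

4.32×10^-5 A

C = ε₀A/d = (8.85×10^-12)(3.46×10^-3)/(1.49×10^-3) = 2.055×10^-11 F and τ = RC = 2.754×10^-5 s. I_d in the gap equals the RC charging current.
I_d(t) = (V₀/R) e^(−t/τ) = 2.970×10^-4 · e^(−1.928) = 4.32×10^-5 A.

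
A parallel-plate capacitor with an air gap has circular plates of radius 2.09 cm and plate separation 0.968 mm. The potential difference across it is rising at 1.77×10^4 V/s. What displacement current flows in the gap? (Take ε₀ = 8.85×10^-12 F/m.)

The displacement current equals the charging current C dV/dt. With C = ε₀A/d = (8.85×10^-12)(1.372×10^-3)/(9.68×10^-4) = 1.254×10^-11 F, I_d = (1.254×10^-11)(1.77×10^4) = 2.22×10^-7 A.

2.22×10^-7 A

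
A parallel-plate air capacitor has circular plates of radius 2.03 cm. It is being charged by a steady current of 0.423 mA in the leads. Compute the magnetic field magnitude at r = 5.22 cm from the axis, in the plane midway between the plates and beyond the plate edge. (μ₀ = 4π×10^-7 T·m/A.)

By continuity the displacement current in the gap matches the conduction current: I_d = 4.23×10^-4 A.
For r ≥ R the full I_d is enclosed: B = μ₀ I_d/(2πr) = (4π×10^-7)(4.23×10^-4)/(2π·0.0522) = 1.62×10^-9 T.

1.62×10^-9 T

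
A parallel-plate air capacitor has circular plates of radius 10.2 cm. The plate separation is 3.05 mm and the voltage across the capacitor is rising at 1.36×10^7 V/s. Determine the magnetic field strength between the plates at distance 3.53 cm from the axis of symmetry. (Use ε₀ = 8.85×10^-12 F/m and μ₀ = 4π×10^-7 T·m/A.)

8.75×10^-10 T

With E = V/d, dE/dt = 4.459×10^9 V/(m·s) and πR² = 0.03269 m², giving I_d = ε₀ πR² dE/dt = 1.290×10^-3 A.
An Ampèrian loop of radius r encloses a fraction (r/R)² of I_d. Then B·2πr = μ₀ I_d (r/R)², giving B = μ₀ I_d r/(2πR²) = 8.75×10^-10 T.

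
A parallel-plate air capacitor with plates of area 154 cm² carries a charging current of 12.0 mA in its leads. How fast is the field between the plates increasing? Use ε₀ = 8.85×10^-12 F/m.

8.80×10^10 V/(m·s)

The displacement current between the plates equals the conduction current, I_d = 12.0 mA.
Inverting I_d = ε₀ A dE/dt gives dE/dt = 0.0120 / (8.85×10^-12 · 0.0154) = 8.80×10^10 V/(m·s).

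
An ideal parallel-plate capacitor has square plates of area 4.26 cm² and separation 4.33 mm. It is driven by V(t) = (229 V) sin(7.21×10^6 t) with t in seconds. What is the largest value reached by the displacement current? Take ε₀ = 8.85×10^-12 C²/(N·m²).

(dE/dt)_max = V₀ω/d = 3.813×10^11 V/(m·s); ω = 7.21×10^6 rad/s.
I_d,max = ε₀ A (dE/dt)_max = (8.85×10^-12)(4.26×10^-4)(3.813×10^11) = 1.44×10^-3 A.

1.44×10^-3 A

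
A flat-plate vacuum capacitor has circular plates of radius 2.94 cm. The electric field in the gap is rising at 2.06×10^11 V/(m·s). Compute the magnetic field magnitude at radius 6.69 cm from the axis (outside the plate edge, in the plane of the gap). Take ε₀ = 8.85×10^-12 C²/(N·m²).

Total displacement current: I_d = ε₀(πR²)(dE/dt) = (8.85×10^-12)(2.715×10^-3)(2.06×10^11) = 4.950×10^-3 A.
With r > R the enclosed displacement current is the full I_d; B = μ₀ I_d / (2πr) = 1.48×10^-8 T.

1.48×10^-8 T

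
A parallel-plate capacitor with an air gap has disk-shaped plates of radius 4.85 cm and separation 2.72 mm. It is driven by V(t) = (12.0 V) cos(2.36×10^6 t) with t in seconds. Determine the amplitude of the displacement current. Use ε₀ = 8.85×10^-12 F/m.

The displacement current equals the conduction current C dV/dt, which peaks at C V₀ ω.
With C = ε₀A/d = (8.85×10^-12)(7.390×10^-3)/(2.72×10^-3) = 2.404×10^-11 F and ω = 2.36×10^6 rad/s, I_d,max = (2.404×10^-11)(12.0)(2.36×10^6) = 6.81×10^-4 A.

6.81×10^-4 A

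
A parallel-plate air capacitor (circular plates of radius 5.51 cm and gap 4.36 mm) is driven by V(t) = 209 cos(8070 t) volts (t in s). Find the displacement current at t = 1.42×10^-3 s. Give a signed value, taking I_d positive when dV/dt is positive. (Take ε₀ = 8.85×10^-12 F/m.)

dV/dt = (209)(8070)·−sin(11.4594) = 1.508×10^6 V/s.
I_d = C dV/dt with C = ε₀A/d = (8.85×10^-12)(9.538×10^-3)/(4.36×10^-3) = 1.936×10^-11 F, so I_d = (1.936×10^-11)(1.508×10^6) = 2.92×10^-5 A.

2.92×10^-5 A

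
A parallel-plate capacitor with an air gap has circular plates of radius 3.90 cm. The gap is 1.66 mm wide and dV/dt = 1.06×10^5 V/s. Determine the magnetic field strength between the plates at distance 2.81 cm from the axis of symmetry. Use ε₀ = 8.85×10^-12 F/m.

dE/dt = (dV/dt)/d = 6.386×10^7 V/(m·s); I_d = ε₀(πR²)(dE/dt) = (8.85×10^-12)(4.778×10^-3)(6.386×10^7) = 2.700×10^-6 A.
∮B·dl = μ₀ I_d,enc with I_d,enc = I_d r²/R² = 1.402×10^-6 A; so B = μ₀ I_d,enc/(2πr) = 9.98×10^-12 T.

9.98×10^-12 T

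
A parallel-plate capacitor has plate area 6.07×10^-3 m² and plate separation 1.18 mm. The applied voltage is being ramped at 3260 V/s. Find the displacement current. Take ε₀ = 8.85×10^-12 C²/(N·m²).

C = ε₀A/d = (8.85×10^-12)(6.07×10^-3)/(1.18×10^-3) = 4.553×10^-11 F.
I_d = C dV/dt = (4.553×10^-11)(3260) = 1.48×10^-7 A.

1.48×10^-7 A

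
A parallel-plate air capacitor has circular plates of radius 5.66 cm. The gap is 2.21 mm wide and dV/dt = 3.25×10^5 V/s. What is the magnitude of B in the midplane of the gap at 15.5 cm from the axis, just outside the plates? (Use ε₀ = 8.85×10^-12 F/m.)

dE/dt = (dV/dt)/d = 1.471×10^8 V/(m·s); I_d = ε₀(πR²)(dE/dt) = (8.85×10^-12)(0.01006)(1.471×10^8) = 1.310×10^-5 A.
For r ≥ R the full I_d is enclosed: B = μ₀ I_d/(2πr) = (4π×10^-7)(1.310×10^-5)/(2π·0.155) = 1.69×10^-11 T.

1.69×10^-11 T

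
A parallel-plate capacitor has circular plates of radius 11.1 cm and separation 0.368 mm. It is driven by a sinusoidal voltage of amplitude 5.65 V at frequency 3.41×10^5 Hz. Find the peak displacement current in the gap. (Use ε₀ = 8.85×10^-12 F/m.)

C = ε₀A/d = (8.85×10^-12)(0.03871)/(3.68×10^-4) = 9.309×10^-10 F; ω = 2πf = 2.143×10^6 rad/s.
I_d = C dV/dt, so |I_d|_max = C V₀ ω = (9.309×10^-10)(5.65)(2.143×10^6) = 0.0113 A.

0.0113 A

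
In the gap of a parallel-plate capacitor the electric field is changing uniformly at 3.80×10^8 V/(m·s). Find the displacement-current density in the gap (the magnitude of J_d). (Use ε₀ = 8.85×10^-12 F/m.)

J_d = ε₀ ∂E/∂t, so J_d = 3.36×10^-3 A/m².

3.36×10^-3 A/m²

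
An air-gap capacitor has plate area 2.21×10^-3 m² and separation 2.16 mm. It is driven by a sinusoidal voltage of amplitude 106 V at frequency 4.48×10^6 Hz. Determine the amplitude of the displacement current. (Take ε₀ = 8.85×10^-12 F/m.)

The displacement current equals the conduction current C dV/dt, which peaks at C V₀ ω.
With C = ε₀A/d = (8.85×10^-12)(2.21×10^-3)/(2.16×10^-3) = 9.055×10^-12 F and ω = 2πf = 2.815×10^7 rad/s, I_d,max = (9.055×10^-12)(106)(2.815×10^7) = 0.0270 A.

0.0270 A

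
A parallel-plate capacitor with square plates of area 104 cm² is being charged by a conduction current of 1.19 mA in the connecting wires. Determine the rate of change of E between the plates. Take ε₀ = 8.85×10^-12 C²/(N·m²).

By continuity, I_d in the gap equals the 1.19 mA flowing in the wire.
Inverting I_d = ε₀ A dE/dt gives dE/dt = 1.19×10^-3 / (8.85×10^-12 · 0.0104) = 1.29×10^10 V/(m·s).

1.29×10^10 V/(m·s)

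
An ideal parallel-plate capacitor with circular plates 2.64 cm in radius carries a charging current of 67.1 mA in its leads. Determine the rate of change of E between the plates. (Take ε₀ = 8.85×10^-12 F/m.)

3.46×10^12 V/(m·s)

Charge continuity gives I_d = I = 0.0671 A between the plates.
Inverting I_d = ε₀ A dE/dt gives dE/dt = 0.0671 / (8.85×10^-12 · 2.190×10^-3) = 3.46×10^12 V/(m·s).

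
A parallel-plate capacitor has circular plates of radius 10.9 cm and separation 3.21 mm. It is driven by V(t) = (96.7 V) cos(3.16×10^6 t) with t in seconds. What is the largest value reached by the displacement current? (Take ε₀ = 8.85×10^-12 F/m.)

(dE/dt)_max = V₀ω/d = 9.519×10^10 V/(m·s); ω = 3.16×10^6 rad/s.
I_d,max = ε₀ A (dE/dt)_max = (8.85×10^-12)(0.03733)(9.519×10^10) = 0.0314 A.

0.0314 A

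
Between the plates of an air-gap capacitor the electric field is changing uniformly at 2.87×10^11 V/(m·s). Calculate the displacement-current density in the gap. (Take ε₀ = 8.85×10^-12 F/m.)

2.54 A/m²

The displacement-current density is ε₀ ∂E/∂t = (8.85×10^-12)(2.87×10^11) = 2.54 A/m².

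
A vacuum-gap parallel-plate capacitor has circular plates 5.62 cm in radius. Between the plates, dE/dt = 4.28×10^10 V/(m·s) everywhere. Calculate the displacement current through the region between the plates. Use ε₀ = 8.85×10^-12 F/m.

3.76×10^-3 A

The displacement current is ε₀ times dΦ_E/dt = ε₀ A dE/dt = (8.85×10^-12)(9.923×10^-3)(4.28×10^10) = 3.76×10^-3 A.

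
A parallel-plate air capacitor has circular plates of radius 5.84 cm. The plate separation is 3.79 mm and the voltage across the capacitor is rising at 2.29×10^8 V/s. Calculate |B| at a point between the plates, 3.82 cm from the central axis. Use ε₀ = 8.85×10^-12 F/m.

1.28×10^-8 T

dE/dt = (dV/dt)/d = 6.042×10^10 V/(m·s); I_d = ε₀(πR²)(dE/dt) = (8.85×10^-12)(0.01071)(6.042×10^10) = 5.727×10^-3 A.
An Ampèrian loop of radius r encloses a fraction (r/R)² of I_d. Then B·2πr = μ₀ I_d (r/R)², giving B = μ₀ I_d r/(2πR²) = 1.28×10^-8 T.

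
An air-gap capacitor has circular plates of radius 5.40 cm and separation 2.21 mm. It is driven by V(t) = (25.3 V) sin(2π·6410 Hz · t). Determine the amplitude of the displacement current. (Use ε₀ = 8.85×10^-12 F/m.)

(dE/dt)_max = V₀ω/d = 4.611×10^8 V/(m·s); ω = 2πf = 4.028×10^4 rad/s.
I_d,max = ε₀ A (dE/dt)_max = (8.85×10^-12)(9.161×10^-3)(4.611×10^8) = 3.74×10^-5 A.

3.74×10^-5 A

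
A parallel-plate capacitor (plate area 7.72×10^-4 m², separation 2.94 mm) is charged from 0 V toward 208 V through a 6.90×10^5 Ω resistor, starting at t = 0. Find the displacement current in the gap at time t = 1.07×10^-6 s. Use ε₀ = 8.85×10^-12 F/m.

1.55×10^-4 A

C = ε₀A/d = (8.85×10^-12)(7.72×10^-4)/(2.94×10^-3) = 2.324×10^-12 F and τ = RC = 1.604×10^-6 s. I_d in the gap equals the RC charging current.
I_d(t) = (V₀/R) e^(−t/τ) = 3.014×10^-4 · e^(−0.6671) = 1.55×10^-4 A.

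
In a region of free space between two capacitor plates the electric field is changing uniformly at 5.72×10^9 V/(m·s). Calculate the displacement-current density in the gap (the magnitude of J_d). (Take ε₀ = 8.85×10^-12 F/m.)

0.0506 A/m²

J_d = ε₀ dE/dt = (8.85×10^-12)(5.72×10^9) = 0.0506 A/m².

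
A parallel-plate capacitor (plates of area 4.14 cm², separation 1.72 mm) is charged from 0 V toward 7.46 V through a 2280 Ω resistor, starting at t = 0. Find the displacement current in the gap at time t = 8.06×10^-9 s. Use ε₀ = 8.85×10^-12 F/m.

With C = ε₀A/d = (8.85×10^-12)(4.14×10^-4)/(1.72×10^-3) = 2.130×10^-12 F, the time constant is τ = RC = 4.856×10^-9 s, so t/τ = 1.660 and e^(−t/τ) = 0.1901.
I_d = I_cond = (V₀/R) e^(−t/τ) = (3.272×10^-3)(0.1901) = 6.22×10^-4 A.

6.22×10^-4 A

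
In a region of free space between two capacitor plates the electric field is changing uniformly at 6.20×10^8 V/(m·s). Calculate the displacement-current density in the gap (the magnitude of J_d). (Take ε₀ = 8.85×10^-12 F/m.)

5.49×10^-3 A/m²

J_d = ε₀ dE/dt = (8.85×10^-12)(6.20×10^8) = 5.49×10^-3 A/m².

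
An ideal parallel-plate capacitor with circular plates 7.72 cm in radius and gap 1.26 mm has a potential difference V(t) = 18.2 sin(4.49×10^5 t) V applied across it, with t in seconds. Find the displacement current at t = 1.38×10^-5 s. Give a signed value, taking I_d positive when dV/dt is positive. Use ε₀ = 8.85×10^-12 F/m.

C = ε₀A/d = (8.85×10^-12)(0.01872)/(1.26×10^-3) = 1.315×10^-10 F. dV/dt = V₀ω·cos(ωt); at ωt = 6.1962 rad this factor is 0.9962.
I_d = C dV/dt = (1.315×10^-10)(18.2)(4.49×10^5)(0.9962) = 1.07×10^-3 A.

1.07×10^-3 A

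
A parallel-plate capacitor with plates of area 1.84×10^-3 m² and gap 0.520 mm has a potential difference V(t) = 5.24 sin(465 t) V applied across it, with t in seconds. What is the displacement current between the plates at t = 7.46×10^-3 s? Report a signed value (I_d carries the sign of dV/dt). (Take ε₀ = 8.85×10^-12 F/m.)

C = ε₀A/d = (8.85×10^-12)(1.84×10^-3)/(5.20×10^-4) = 3.132×10^-11 F. dV/dt = V₀ω·cos(ωt); at ωt = 3.4689 rad this factor is -0.9469.
I_d = C dV/dt = (3.132×10^-11)(5.24)(465)(-0.9469) = -7.23×10^-8 A.

-7.23×10^-8 A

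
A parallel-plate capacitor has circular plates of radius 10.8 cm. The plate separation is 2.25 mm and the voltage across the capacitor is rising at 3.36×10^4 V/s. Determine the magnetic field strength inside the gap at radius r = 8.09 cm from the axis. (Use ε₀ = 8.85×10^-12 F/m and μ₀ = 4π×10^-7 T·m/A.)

6.72×10^-12 T

I_d = C dV/dt with C = ε₀πR²/d = 1.441×10^-10 F, so I_d = (1.441×10^-10)(3.36×10^4) = 4.842×10^-6 A.
For r < R the Ampère–Maxwell law gives B(2πr) = μ₀ I_d (r²/R²), so B = μ₀ I_d r/(2πR²) = (4π×10^-7)(4.842×10^-6)(0.0809)/(2π·0.108²) = 6.72×10^-12 T.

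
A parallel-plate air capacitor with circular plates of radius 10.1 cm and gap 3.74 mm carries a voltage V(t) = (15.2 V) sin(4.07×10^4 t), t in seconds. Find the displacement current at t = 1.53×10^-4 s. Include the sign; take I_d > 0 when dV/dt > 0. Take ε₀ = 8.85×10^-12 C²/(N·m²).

dE/dt = (V₀ω/d)·cos(ωt) with ωt = 6.2271 rad: (15.2)(4.07×10^4)(0.9984)/(3.74×10^-3) = 1.651×10^8 V/(m·s).
I_d = ε₀ A dE/dt = (8.85×10^-12)(0.03205)(1.651×10^8) = 4.68×10^-5 A.

4.68×10^-5 A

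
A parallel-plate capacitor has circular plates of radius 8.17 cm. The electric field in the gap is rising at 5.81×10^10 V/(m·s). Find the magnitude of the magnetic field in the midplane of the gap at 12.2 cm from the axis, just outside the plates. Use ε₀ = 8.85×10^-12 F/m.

1.77×10^-8 T

Total displacement current: I_d = ε₀(πR²)(dE/dt) = (8.85×10^-12)(0.02097)(5.81×10^10) = 0.01078 A.
With r > R the enclosed displacement current is the full I_d; B = μ₀ I_d / (2πr) = 1.77×10^-8 T.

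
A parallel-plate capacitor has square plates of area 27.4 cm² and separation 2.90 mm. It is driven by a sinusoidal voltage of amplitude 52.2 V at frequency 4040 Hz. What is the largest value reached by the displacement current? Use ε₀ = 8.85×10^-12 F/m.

1.11×10^-5 A

(dE/dt)_max = V₀ω/d = 4.568×10^8 V/(m·s); ω = 2πf = 2.538×10^4 rad/s.
I_d,max = ε₀ A (dE/dt)_max = (8.85×10^-12)(2.74×10^-3)(4.568×10^8) = 1.11×10^-5 A.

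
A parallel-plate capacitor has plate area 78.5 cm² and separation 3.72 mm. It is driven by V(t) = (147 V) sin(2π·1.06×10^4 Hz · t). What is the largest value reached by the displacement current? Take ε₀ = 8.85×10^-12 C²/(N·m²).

The displacement current equals the conduction current C dV/dt, which peaks at C V₀ ω.
With C = ε₀A/d = (8.85×10^-12)(7.85×10^-3)/(3.72×10^-3) = 1.868×10^-11 F and ω = 2πf = 6.660×10^4 rad/s, I_d,max = (1.868×10^-11)(147)(6.660×10^4) = 1.83×10^-4 A.

1.83×10^-4 A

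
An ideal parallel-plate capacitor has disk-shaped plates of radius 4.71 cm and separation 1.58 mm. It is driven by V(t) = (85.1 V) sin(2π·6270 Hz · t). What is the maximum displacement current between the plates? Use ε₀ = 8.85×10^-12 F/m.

The displacement current equals the conduction current C dV/dt, which peaks at C V₀ ω.
With C = ε₀A/d = (8.85×10^-12)(6.969×10^-3)/(1.58×10^-3) = 3.904×10^-11 F and ω = 2πf = 3.940×10^4 rad/s, I_d,max = (3.904×10^-11)(85.1)(3.940×10^4) = 1.31×10^-4 A.

1.31×10^-4 A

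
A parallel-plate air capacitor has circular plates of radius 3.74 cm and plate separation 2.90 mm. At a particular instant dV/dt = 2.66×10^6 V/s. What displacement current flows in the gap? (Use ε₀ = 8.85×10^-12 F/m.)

3.57×10^-5 A

C = ε₀A/d = (8.85×10^-12)(4.394×10^-3)/(2.90×10^-3) = 1.341×10^-11 F.
I_d = C dV/dt = (1.341×10^-11)(2.66×10^6) = 3.57×10^-5 A.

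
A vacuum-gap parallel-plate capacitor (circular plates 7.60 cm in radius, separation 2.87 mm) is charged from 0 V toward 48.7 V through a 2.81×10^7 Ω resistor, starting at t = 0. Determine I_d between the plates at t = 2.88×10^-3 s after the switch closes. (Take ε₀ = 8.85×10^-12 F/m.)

2.78×10^-7 A

With C = ε₀A/d = (8.85×10^-12)(0.01815)/(2.87×10^-3) = 5.597×10^-11 F, the time constant is τ = RC = 1.573×10^-3 s, so t/τ = 1.831 and e^(−t/τ) = 0.1603.
I_d = I_cond = (V₀/R) e^(−t/τ) = (1.733×10^-6)(0.1603) = 2.78×10^-7 A.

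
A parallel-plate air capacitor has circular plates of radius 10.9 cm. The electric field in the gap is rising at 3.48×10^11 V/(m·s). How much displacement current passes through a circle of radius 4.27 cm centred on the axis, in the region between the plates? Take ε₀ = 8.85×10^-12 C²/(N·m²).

0.0176 A

Through the whole plate area (πR² = 0.03733 m²), I_d = ε₀ πR² dE/dt = 0.1150 A.
The field is uniform, so I_d,enc = I_d (r/R)² = (0.1150)(4.27/10.9)² = 0.0176 A.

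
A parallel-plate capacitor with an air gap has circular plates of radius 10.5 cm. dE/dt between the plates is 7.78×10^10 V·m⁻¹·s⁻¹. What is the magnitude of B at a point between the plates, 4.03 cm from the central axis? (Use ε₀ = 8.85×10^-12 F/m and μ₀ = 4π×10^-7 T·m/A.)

1.74×10^-8 T

Total displacement current: I_d = ε₀(πR²)(dE/dt) = (8.85×10^-12)(0.03464)(7.78×10^10) = 0.02385 A.
An Ampèrian loop of radius r encloses a fraction (r/R)² of I_d. Then B·2πr = μ₀ I_d (r/R)², giving B = μ₀ I_d r/(2πR²) = 1.74×10^-8 T.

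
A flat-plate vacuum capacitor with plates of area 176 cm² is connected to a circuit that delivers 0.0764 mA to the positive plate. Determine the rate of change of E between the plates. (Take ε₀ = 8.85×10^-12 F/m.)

4.90×10^8 V/(m·s)

By continuity, I_d in the gap equals the 0.0764 mA flowing in the wire.
Since I_d = ε₀ A dE/dt, dE/dt = I_d/(ε₀A) = (7.64×10^-5)/((8.85×10^-12)(0.0176)) = 4.90×10^8 V/(m·s).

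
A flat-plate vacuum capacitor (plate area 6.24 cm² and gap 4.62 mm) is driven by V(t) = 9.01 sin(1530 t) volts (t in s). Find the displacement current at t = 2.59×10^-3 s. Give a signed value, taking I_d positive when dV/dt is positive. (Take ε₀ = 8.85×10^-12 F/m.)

dE/dt = (V₀ω/d)·cos(ωt) with ωt = 3.9627 rad: (9.01)(1530)(-0.6814)/(4.62×10^-3) = -2.033×10^6 V/(m·s).
I_d = ε₀ A dE/dt = (8.85×10^-12)(6.24×10^-4)(-2.033×10^6) = -1.12×10^-8 A.

-1.12×10^-8 A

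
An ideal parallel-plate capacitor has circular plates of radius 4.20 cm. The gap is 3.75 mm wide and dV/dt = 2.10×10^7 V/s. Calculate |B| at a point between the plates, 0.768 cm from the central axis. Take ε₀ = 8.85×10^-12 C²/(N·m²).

2.39×10^-10 T

With E = V/d, dE/dt = 5.600×10^9 V/(m·s) and πR² = 5.542×10^-3 m², giving I_d = ε₀ πR² dE/dt = 2.747×10^-4 A.
An Ampèrian loop of radius r encloses a fraction (r/R)² of I_d. Then B·2πr = μ₀ I_d (r/R)², giving B = μ₀ I_d r/(2πR²) = 2.39×10^-10 T.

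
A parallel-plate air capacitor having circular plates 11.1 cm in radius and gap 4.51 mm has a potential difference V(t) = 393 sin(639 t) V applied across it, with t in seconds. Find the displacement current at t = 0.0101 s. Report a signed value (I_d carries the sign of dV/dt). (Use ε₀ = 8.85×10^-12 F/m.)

1.88×10^-5 A

dE/dt = (V₀ω/d)·cos(ωt) with ωt = 6.4539 rad: (393)(639)(0.9855)/(4.51×10^-3) = 5.487×10^7 V/(m·s).
I_d = ε₀ A dE/dt = (8.85×10^-12)(0.03871)(5.487×10^7) = 1.88×10^-5 A.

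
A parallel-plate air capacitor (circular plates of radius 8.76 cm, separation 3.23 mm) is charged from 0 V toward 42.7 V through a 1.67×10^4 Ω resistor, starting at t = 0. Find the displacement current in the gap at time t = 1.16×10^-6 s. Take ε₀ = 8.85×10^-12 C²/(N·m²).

C = ε₀A/d = (8.85×10^-12)(0.02411)/(3.23×10^-3) = 6.606×10^-11 F and τ = RC = 1.103×10^-6 s. I_d in the gap equals the RC charging current.
I_d(t) = (V₀/R) e^(−t/τ) = 2.557×10^-3 · e^(−1.052) = 8.93×10^-4 A.

8.93×10^-4 A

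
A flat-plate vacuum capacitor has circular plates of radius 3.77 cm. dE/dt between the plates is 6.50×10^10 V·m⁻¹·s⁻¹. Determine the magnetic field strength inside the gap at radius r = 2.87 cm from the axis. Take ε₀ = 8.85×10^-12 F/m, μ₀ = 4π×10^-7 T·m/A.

I_d = ε₀ dΦ_E/dt = ε₀ πR² (dE/dt) = (8.85×10^-12)(4.465×10^-3)(6.50×10^10) = 2.568×10^-3 A through the full plate area.
For r < R the Ampère–Maxwell law gives B(2πr) = μ₀ I_d (r²/R²), so B = μ₀ I_d r/(2πR²) = (4π×10^-7)(2.568×10^-3)(0.0287)/(2π·0.0377²) = 1.04×10^-8 T.

1.04×10^-8 T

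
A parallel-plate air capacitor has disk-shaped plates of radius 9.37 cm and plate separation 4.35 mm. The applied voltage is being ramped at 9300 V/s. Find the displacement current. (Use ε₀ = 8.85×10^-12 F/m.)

5.22×10^-7 A

C = ε₀A/d = (8.85×10^-12)(0.02758)/(4.35×10^-3) = 5.611×10^-11 F.
I_d = C dV/dt = (5.611×10^-11)(9300) = 5.22×10^-7 A.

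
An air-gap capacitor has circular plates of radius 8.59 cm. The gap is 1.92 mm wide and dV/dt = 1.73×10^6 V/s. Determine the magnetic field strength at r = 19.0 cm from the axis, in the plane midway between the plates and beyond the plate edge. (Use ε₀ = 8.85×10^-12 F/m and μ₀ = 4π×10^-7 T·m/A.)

With E = V/d, dE/dt = 9.010×10^8 V/(m·s) and πR² = 0.02318 m², giving I_d = ε₀ πR² dE/dt = 1.848×10^-4 A.
With r > R the enclosed displacement current is the full I_d; B = μ₀ I_d / (2πr) = 1.95×10^-10 T.

1.95×10^-10 T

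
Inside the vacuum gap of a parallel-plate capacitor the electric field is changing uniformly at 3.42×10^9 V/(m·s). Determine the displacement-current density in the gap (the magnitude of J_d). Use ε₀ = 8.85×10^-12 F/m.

The displacement-current density is ε₀ ∂E/∂t = (8.85×10^-12)(3.42×10^9) = 0.0303 A/m².

0.0303 A/m²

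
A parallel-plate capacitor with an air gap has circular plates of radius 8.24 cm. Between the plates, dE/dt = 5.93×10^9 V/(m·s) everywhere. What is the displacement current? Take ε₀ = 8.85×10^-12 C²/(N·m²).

The displacement current is ε₀ times dΦ_E/dt = ε₀ A dE/dt = (8.85×10^-12)(0.02133)(5.93×10^9) = 1.12×10^-3 A.

1.12×10^-3 A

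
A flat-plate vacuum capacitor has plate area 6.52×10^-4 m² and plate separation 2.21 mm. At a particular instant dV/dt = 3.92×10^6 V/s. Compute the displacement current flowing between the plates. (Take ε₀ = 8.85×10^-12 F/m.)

1.02×10^-5 A

The displacement current equals the charging current C dV/dt. With C = ε₀A/d = (8.85×10^-12)(6.52×10^-4)/(2.21×10^-3) = 2.611×10^-12 F, I_d = (2.611×10^-12)(3.92×10^6) = 1.02×10^-5 A.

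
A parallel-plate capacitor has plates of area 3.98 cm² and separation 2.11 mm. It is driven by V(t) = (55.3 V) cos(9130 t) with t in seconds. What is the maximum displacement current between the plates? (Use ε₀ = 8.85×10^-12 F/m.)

8.43×10^-7 A

The displacement current equals the conduction current C dV/dt, which peaks at C V₀ ω.
With C = ε₀A/d = (8.85×10^-12)(3.98×10^-4)/(2.11×10^-3) = 1.669×10^-12 F and ω = 9130 rad/s, I_d,max = (1.669×10^-12)(55.3)(9130) = 8.43×10^-7 A.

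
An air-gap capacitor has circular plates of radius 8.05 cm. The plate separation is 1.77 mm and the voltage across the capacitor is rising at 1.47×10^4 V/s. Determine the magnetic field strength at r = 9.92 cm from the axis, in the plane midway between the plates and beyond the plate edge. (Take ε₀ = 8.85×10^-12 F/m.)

3.02×10^-12 T

I_d = C dV/dt with C = ε₀πR²/d = 1.018×10^-10 F, so I_d = (1.018×10^-10)(1.47×10^4) = 1.496×10^-6 A.
For r ≥ R the full I_d is enclosed: B = μ₀ I_d/(2πr) = (4π×10^-7)(1.496×10^-6)/(2π·0.0992) = 3.02×10^-12 T.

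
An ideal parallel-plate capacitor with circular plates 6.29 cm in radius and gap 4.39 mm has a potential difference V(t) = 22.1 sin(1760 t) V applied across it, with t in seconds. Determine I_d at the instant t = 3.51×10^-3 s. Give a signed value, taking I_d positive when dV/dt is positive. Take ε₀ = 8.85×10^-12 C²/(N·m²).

dV/dt = (22.1)(1760)·cos(6.1776) = 3.868×10^4 V/s.
I_d = C dV/dt with C = ε₀A/d = (8.85×10^-12)(0.01243)/(4.39×10^-3) = 2.506×10^-11 F, so I_d = (2.506×10^-11)(3.868×10^4) = 9.69×10^-7 A.

9.69×10^-7 A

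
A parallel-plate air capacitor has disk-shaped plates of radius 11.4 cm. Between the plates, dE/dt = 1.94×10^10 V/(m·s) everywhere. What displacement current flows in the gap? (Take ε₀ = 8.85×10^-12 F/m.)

The displacement current is ε₀ times dΦ_E/dt = ε₀ A dE/dt = (8.85×10^-12)(0.04083)(1.94×10^10) = 7.01×10^-3 A.

7.01×10^-3 A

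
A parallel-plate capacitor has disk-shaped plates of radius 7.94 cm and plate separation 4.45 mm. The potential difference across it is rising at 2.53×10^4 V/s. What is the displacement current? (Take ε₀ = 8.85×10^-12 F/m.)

The field between the plates is E = V/d, so dE/dt = (2.53×10^4)/(4.45×10^-3 m) = 5.685×10^6 V/(m·s).
I_d = ε₀ A (dE/dt) = (8.85×10^-12)(0.01981)(5.685×10^6) = 9.97×10^-7 A.

9.97×10^-7 A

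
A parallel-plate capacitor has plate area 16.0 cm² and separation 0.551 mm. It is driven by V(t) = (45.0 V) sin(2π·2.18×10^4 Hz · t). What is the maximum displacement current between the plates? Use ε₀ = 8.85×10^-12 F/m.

1.58×10^-4 A

C = ε₀A/d = (8.85×10^-12)(1.60×10^-3)/(5.51×10^-4) = 2.570×10^-11 F; ω = 2πf = 1.370×10^5 rad/s.
I_d = C dV/dt, so |I_d|_max = C V₀ ω = (2.570×10^-11)(45.0)(1.370×10^5) = 1.58×10^-4 A.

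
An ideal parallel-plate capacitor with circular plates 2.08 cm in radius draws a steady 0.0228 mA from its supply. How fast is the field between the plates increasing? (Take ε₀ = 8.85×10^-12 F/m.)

Charge continuity gives I_d = I = 2.28×10^-5 A between the plates.
Inverting I_d = ε₀ A dE/dt gives dE/dt = 2.28×10^-5 / (8.85×10^-12 · 1.359×10^-3) = 1.90×10^9 V/(m·s).

1.90×10^9 V/(m·s)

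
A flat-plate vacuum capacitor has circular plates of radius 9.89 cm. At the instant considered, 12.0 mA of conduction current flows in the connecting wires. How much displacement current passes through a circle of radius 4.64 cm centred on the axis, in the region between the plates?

By continuity the displacement current in the gap matches the conduction current: I_d = 0.0120 A.
The field is uniform, so I_d,enc = I_d (r/R)² = (0.0120)(4.64/9.89)² = 2.64×10^-3 A.

2.64×10^-3 A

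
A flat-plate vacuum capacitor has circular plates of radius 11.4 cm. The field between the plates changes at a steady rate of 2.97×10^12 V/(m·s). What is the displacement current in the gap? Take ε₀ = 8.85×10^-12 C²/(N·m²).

1.07 A

I_d = ε₀ A (dE/dt) = (8.85×10^-12)(0.04083 m²)(2.97×10^12) = 1.07 A.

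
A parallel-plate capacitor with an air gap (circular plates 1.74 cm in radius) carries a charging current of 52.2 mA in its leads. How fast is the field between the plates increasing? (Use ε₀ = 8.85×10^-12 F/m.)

6.20×10^12 V/(m·s)

Charge continuity gives I_d = I = 0.0522 A between the plates.
Inverting I_d = ε₀ A dE/dt gives dE/dt = 0.0522 / (8.85×10^-12 · 9.511×10^-4) = 6.20×10^12 V/(m·s).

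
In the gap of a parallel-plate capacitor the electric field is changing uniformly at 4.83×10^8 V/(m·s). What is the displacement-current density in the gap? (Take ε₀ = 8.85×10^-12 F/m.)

4.27×10^-3 A/m²

The displacement-current density is ε₀ ∂E/∂t = (8.85×10^-12)(4.83×10^8) = 4.27×10^-3 A/m².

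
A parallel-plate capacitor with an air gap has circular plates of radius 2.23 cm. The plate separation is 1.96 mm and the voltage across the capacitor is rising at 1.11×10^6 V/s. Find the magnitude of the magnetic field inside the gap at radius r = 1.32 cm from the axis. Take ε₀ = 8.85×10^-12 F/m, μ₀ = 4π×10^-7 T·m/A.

4.16×10^-11 T

I_d = C dV/dt with C = ε₀πR²/d = 7.053×10^-12 F, so I_d = (7.053×10^-12)(1.11×10^6) = 7.829×10^-6 A.
∮B·dl = μ₀ I_d,enc with I_d,enc = I_d r²/R² = 2.743×10^-6 A; so B = μ₀ I_d,enc/(2πr) = 4.16×10^-11 T.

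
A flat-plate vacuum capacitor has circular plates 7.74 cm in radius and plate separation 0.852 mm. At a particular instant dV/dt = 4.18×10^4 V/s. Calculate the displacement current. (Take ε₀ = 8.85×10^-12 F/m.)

8.17×10^-6 A

The displacement current equals the charging current C dV/dt. With C = ε₀A/d = (8.85×10^-12)(0.01882)/(8.52×10^-4) = 1.955×10^-10 F, I_d = (1.955×10^-10)(4.18×10^4) = 8.17×10^-6 A.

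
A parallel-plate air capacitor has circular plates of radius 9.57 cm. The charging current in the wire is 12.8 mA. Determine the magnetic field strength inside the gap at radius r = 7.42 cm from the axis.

2.07×10^-8 T

No conduction current crosses the gap, so I_d there equals the 0.0128 A in the leads.
For r < R the Ampère–Maxwell law gives B(2πr) = μ₀ I_d (r²/R²), so B = μ₀ I_d r/(2πR²) = (4π×10^-7)(0.0128)(0.0742)/(2π·0.0957²) = 2.07×10^-8 T.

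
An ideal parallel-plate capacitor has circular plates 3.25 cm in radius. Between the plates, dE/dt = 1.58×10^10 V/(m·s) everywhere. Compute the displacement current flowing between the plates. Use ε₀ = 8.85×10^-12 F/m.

4.64×10^-4 A

With a uniform field, Φ_E = EA, so I_d = ε₀ A dE/dt = 4.64×10^-4 A.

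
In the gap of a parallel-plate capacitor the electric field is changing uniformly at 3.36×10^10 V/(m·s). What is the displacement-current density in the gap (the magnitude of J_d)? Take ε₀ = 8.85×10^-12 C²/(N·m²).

0.297 A/m²

J_d = ε₀ dE/dt = (8.85×10^-12)(3.36×10^10) = 0.297 A/m².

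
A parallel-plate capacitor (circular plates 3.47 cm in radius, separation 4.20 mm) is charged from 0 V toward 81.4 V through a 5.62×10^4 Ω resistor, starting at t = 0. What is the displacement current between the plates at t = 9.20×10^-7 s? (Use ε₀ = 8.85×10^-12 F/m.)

1.86×10^-4 A

C = ε₀A/d = (8.85×10^-12)(3.783×10^-3)/(4.20×10^-3) = 7.971×10^-12 F and τ = RC = 4.480×10^-7 s. I_d in the gap equals the RC charging current.
I_d(t) = (V₀/R) e^(−t/τ) = 1.448×10^-3 · e^(−2.054) = 1.86×10^-4 A.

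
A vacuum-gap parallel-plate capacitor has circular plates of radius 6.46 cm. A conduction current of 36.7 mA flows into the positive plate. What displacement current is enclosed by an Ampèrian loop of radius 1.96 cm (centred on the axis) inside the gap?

3.38×10^-3 A

No conduction current crosses the gap, so I_d there equals the 0.0367 A in the leads.
Through an area πr² the displacement current is I_d·(πr²/πR²) = I_d (r/R)² = 3.38×10^-3 A.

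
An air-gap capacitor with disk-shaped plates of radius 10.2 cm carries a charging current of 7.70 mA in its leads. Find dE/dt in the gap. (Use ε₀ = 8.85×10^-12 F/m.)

2.66×10^10 V/(m·s)

By continuity, I_d in the gap equals the 7.70 mA flowing in the wire.
Then dE/dt = I_d/(ε₀A) = 2.66×10^10 V/(m·s).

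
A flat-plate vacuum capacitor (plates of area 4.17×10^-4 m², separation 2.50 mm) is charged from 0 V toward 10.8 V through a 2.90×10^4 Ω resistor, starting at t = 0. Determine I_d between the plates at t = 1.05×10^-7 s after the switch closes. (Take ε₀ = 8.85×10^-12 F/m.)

With C = ε₀A/d = (8.85×10^-12)(4.17×10^-4)/(2.50×10^-3) = 1.476×10^-12 F, the time constant is τ = RC = 4.280×10^-8 s, so t/τ = 2.453 and e^(−t/τ) = 0.08604.
I_d = I_cond = (V₀/R) e^(−t/τ) = (3.724×10^-4)(0.08604) = 3.20×10^-5 A.

3.20×10^-5 A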